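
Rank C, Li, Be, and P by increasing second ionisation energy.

IE_2 is the cost of taking one more electron from the +1 cation: C⁺ still has 3 valence electrons; Li⁺ is the bare [He] core; Be⁺ still has 1 valence electron; P⁺ still has 4 valence electrons.
Breaking into a closed-shell core is much more expensive than removing a leftover valence electron — Li has the largest IE_2 here.
Valence configurations: C⁺ [He]2s²2p¹, Be⁺ [He]2s¹, P⁺ [Ne]3s²3p².
Tabulated IE_2 (kJ/mol): C 2353, Li 7298, Be 1757, P 1907.
Overall IE_2 order: Be < P < C < Li.

Be < P < C < Li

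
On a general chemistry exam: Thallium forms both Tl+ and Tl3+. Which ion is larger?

Tl+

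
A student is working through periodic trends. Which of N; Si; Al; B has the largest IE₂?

IE_2 is the cost of taking one more electron from the +1 cation: N⁺ still has 4 valence electrons; Si⁺ still has 3 valence electrons; Al⁺ still has 2 valence electrons; B⁺ still has 2 valence electrons.
All are still removing valence electrons, so compare the +1 ions as you would atoms: IE_2 generally rises across a period (higher Z_eff) and falls down a group (larger shell), subject to the usual subshell exceptions.
Valence configurations: N⁺ [He]2s²2p², Si⁺ [Ne]3s²3p¹, Al⁺ [Ne]3s², B⁺ [He]2s².
Si⁺ loses a lone 3p electron whereas Al⁺ must break into a filled 3s² pair, so IE_2(Al) > IE_2(Si) even though Si has the higher nuclear charge.
The numbers (kJ/mol): N 2856, Si 1577, Al 1817, B 2427.
Overall IE_2 order: Si < Al < B < N.

N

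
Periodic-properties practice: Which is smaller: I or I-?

Forming I- adds 1 electron to I. More electron–electron repulsion in the same shell, with unchanged nuclear charge, lets the cloud expand.
An anion is larger than its parent atom: I- > I.

I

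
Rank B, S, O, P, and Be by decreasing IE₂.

After 1 electron has been removed, what remains? B⁺ still has 2 valence electrons; S⁺ still has 5 valence electrons; O⁺ still has 5 valence electrons; P⁺ still has 4 valence electrons; Be⁺ still has 1 valence electron.
All are still removing valence electrons, so compare the +1 ions as you would atoms: IE_2 generally rises across a period (higher Z_eff) and falls down a group (larger shell), subject to the usual subshell exceptions.
Valence configurations: B⁺ [He]2s², S⁺ [Ne]3s²3p³, O⁺ [He]2s²2p³, P⁺ [Ne]3s²3p², Be⁺ [He]2s¹.
Tabulated IE_2 (kJ/mol): B 2427, S 2252, O 3388, P 1907, Be 1757.
So the second ionization energies run Be < P < S < B < O.

O > B > S > P > Be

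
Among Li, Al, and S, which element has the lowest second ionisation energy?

Al

Consider each +1 ion: Li⁺ is the bare [He] core; Al⁺ still has 2 valence electrons; S⁺ still has 5 valence electrons.
Core electrons are held far more tightly than valence electrons, so Li tops the IE_2 order.
Valence configurations: Al⁺ [Ne]3s², S⁺ [Ne]3s²3p³.
The numbers (kJ/mol): Li 7298, Al 1817, S 2252.
Putting it together, IE_2: Al < S < Li.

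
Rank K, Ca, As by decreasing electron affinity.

As > K > Ca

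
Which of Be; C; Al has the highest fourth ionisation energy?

The fourth ionization energy removes an electron from the +3 ion. For each element: Be³⁺ is already 1 electron into the core; C³⁺ still has 1 valence electron; Al³⁺ is the bare [Ne] core.
Core electrons are held far more tightly than valence electrons, so Al and Be top the IE_4 order.
Approximate IE_4 values (kJ/mol): Be 21007, C 6223, Al 11577.
So the fourth ionization energies run C < Al < Be.

Be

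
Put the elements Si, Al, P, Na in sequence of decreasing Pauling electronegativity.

P, Si, Al, Na

Smaller atoms with higher effective nuclear charge are more electronegative.
All lie in period 3, so electronegativity increases left to right.
So from highest to lowest: P > Si > Al > Na.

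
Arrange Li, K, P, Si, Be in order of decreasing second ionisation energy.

Li > K > P > Be > Si

IE_2 is the cost of taking one more electron from the +1 cation: Li⁺ is the bare [He] core; K⁺ is the bare [Ar] core; P⁺ still has 4 valence electrons; Si⁺ still has 3 valence electrons; Be⁺ still has 1 valence electron.
Pulling an electron out of a noble-gas core costs far more than removing a remaining valence electron, so K and Li sit at the high end of IE_2.
Valence configurations: P⁺ [Ne]3s²3p², Si⁺ [Ne]3s²3p¹, Be⁺ [He]2s¹.
Tabulated IE_2 (kJ/mol): Li 7298, K 3052, P 1907, Si 1577, Be 1757.
So the second ionization energies run Si < Be < P < K < Li.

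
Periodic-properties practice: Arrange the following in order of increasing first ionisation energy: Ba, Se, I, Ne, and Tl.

Ba < Tl < Se < I < Ne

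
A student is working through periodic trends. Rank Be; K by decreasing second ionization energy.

The second ionization energy removes an electron from the +1 ion. For each element: Be⁺ still has 1 valence electron; K⁺ is the bare [Ar] core.
Pulling an electron out of a noble-gas core costs far more than removing a remaining valence electron, so K sits at the high end of IE_2.
Approximate IE_2 values (kJ/mol): Be 1757, K 3052.
Putting it together, IE_2: Be < K.

K, Be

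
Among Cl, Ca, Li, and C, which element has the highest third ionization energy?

Li

Consider each +2 ion: Cl²⁺ still has 5 valence electrons; Ca²⁺ is the bare [Ar] core; Li²⁺ is already 1 electron into the core; C²⁺ still has 2 valence electrons.
Pulling an electron out of a noble-gas core costs far more than removing a remaining valence electron, so Ca and Li sit at the high end of IE_3.
Valence configurations: Cl²⁺ [Ne]3s²3p³, C²⁺ [He]2s².
The numbers (kJ/mol): Cl 3822, Ca 4912, Li 11815, C 4620.
So the third ionization energies run Cl < C < Ca < Li.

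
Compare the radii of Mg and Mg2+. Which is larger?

Mg

Forming Mg2+ removes 2 electrons from Mg. Fewer electrons for the same nuclear charge means less shielding and a higher Z_eff on the remaining electrons, and for main-group metals the entire outer shell is lost.
A cation is smaller than its parent atom: Mg2+ < Mg.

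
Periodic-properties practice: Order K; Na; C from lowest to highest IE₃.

K < C < Na

Consider each +2 ion: K²⁺ is already 1 electron into the core; Na²⁺ is already 1 electron into the core; C²⁺ still has 2 valence electrons.
Usually core removal costs more than valence removal, but here the competition is close: a tightly held n=2 valence electron can cost more to remove than an n=3 core electron, so the actual values have to decide it.
Tabulated IE_3 (kJ/mol): K 4420, Na 6910, C 4620.
Overall IE_3 order: K < C < Na.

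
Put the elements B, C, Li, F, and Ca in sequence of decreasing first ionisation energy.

F > C > B > Ca > Li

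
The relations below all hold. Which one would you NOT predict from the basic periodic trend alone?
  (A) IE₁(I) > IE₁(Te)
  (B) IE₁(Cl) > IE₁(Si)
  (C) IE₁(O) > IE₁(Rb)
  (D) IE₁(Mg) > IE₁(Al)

The general trend: IE₁ increases across a period and decreases down a group.
(A) I (period 5, group 17) vs Te (period 5, group 16): the stated order agrees with the simple trend.
(B) Cl (period 3, group 17) vs Si (period 3, group 14): the stated order agrees with the simple trend.
(C) O (period 2, group 16) vs Rb (period 5, group 1): the stated order agrees with the simple trend.
(D) Mg (period 3, group 2) vs Al (period 3, group 13): the stated order contradicts the simple trend.
The exception is (D): Al's single 3p electron is easier to remove than one from Mg's filled 3s².

(D)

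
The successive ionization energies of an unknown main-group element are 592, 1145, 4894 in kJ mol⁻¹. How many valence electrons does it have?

Look for the largest jump between consecutive ionization energies: IE3/IE2 ≈ 4.3, far larger than any earlier ratio.
That jump marks the point where a core electron is being removed. So the atom has 2 valence electrons.

2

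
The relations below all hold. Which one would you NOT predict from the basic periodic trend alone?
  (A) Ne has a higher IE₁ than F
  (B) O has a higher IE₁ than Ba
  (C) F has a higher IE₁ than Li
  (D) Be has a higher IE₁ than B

The general trend: IE₁ increases across a period and decreases down a group.
(A) Ne (period 2, group 18) vs F (period 2, group 17): the stated order agrees with the simple trend.
(B) O (period 2, group 16) vs Ba (period 6, group 2): the stated order agrees with the simple trend.
(C) F (period 2, group 17) vs Li (period 2, group 1): the stated order agrees with the simple trend.
(D) Be (period 2, group 2) vs B (period 2, group 13): the stated order contradicts the simple trend.
The exception is (D): removing B's lone 2p electron is easier than breaking Be's filled 2s².

(D)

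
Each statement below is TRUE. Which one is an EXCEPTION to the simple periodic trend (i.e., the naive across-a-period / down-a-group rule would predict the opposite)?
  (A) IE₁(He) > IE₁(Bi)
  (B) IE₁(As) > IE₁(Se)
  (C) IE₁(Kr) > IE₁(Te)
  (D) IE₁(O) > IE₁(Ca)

The general trend: first ionization energy increases across a period and decreases down a group.
(A) He (period 1, group 18) vs Bi (period 6, group 15): the stated order agrees with the simple trend.
(B) As (period 4, group 15) vs Se (period 4, group 16): the stated order contradicts the simple trend.
(C) Kr (period 4, group 18) vs Te (period 5, group 16): the stated order agrees with the simple trend.
(D) O (period 2, group 16) vs Ca (period 4, group 2): the stated order agrees with the simple trend.
The exception is (B): Se (4p⁴) ionizes more easily than half-filled As (4p³).

(B)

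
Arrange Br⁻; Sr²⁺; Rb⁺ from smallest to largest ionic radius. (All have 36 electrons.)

Sr²⁺ < Rb⁺ < Br⁻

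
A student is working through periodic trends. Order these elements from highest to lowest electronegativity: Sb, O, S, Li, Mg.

Li is in period 2, group 1; O is in period 2, group 16; Mg is in period 3, group 2; S is in period 3, group 16; Sb is in period 5, group 15.
EN rises left→right (higher Z_eff, smaller atoms) and falls top→bottom (larger, more shielded atoms).
These span different periods and groups, so the two trends combine.
Mg > Li: period and group pull opposite ways; the across-period shift dominates (1.31 vs 0.98).
Sb > Mg: the two effects oppose for this pair; the across-period effect wins (2.05 vs 1.31).
S > Sb: both effects reinforce here, so S is clearly the higher of the two.
O > S: they share group 16; the group trend gives O the larger value.
For reference (Pauling): Li 0.98, O 3.44, Mg 1.31, S 2.58, Sb 2.05.
So from highest to lowest: O > S > Sb > Mg > Li.

O, S, Sb, Mg, Li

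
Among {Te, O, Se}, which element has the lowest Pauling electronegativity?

Te

O is in period 2, group 16; Se is in period 4, group 16; Te is in period 5, group 16.
EN rises left→right (higher Z_eff, smaller atoms) and falls top→bottom (larger, more shielded atoms).
All are in group 16, so electronegativity increases up the group.
The lowest Pauling electronegativity among these belongs to Te.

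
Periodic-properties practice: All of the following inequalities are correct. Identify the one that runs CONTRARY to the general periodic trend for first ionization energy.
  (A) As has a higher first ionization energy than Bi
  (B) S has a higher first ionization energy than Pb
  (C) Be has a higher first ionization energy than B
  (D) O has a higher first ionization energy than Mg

(C)

The general trend: first ionization energy increases across a period and decreases down a group.
(A) As (period 4, group 15) vs Bi (period 6, group 15): the stated order agrees with the simple trend.
(B) S (period 3, group 16) vs Pb (period 6, group 14): the stated order agrees with the simple trend.
(C) Be (period 2, group 2) vs B (period 2, group 13): the stated order contradicts the simple trend.
(D) O (period 2, group 16) vs Mg (period 3, group 2): the stated order agrees with the simple trend.
The exception is (C): removing B's lone 2p electron is easier than breaking Be's filled 2s².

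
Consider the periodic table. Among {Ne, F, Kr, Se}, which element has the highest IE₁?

Ne

First ionization energy rises across a period (greater Z_eff holds electrons more tightly) and falls down a group (valence electrons are farther from the nucleus).
These span different periods and groups, so the two trends combine.
Kr > Se: both are in period 4; the period trend gives Kr the larger value.
F > Kr: period and group pull opposite ways; the down-group shift dominates (1681 vs 1351 kJ/mol).
Ne > F: both are in period 2; the period trend gives Ne the larger value.
Approximate values (kJ/mol): F 1681, Ne 2081, Se 941, Kr 1351.
The highest IE₁ among these belongs to Ne.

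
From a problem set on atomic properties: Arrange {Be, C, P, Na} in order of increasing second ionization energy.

Be < P < C < Na

IE_2 is the cost of taking one more electron from the +1 cation: Be⁺ still has 1 valence electron; C⁺ still has 3 valence electrons; P⁺ still has 4 valence electrons; Na⁺ is the bare [Ne] core.
Core electrons are held far more tightly than valence electrons, so Na tops the IE_2 order.
Valence configurations: Be⁺ [He]2s¹, C⁺ [He]2s²2p¹, P⁺ [Ne]3s²3p².
Tabulated IE_2 (kJ/mol): Be 1757, C 2353, P 1907, Na 4562.
Overall IE_2 order: Be < P < C < Na.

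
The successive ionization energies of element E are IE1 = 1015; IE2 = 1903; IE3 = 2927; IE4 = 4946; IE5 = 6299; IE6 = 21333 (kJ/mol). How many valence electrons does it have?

5

Look for the largest jump between consecutive ionization energies: IE6/IE5 ≈ 3.4, far larger than any earlier ratio.
That jump marks the point where a core electron is being removed. So the atom has 5 valence electrons.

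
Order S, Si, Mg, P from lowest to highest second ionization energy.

Mg, Si, P, S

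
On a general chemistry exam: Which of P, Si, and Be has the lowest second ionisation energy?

The second ionization energy removes an electron from the +1 ion. For each element: P⁺ still has 4 valence electrons; Si⁺ still has 3 valence electrons; Be⁺ still has 1 valence electron.
All are still removing valence electrons, so compare the +1 ions as you would atoms: IE_2 generally rises across a period (higher Z_eff) and falls down a group (larger shell), subject to the usual subshell exceptions.
Valence configurations: P⁺ [Ne]3s²3p², Si⁺ [Ne]3s²3p¹, Be⁺ [He]2s¹.
The numbers (kJ/mol): P 1907, Si 1577, Be 1757.
So the second ionization energies run Si < Be < P.

Si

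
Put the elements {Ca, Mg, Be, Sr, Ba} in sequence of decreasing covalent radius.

Be is in period 2, group 2; Mg is in period 3, group 2; Ca is in period 4, group 2; Sr is in period 5, group 2; Ba is in period 6, group 2.
Moving right in a period, electrons are added to the same shell under a stronger nuclear pull, so atoms get smaller; moving down, a new shell is opened and atoms get larger.
All are in group 2, so atomic radius increases down the group.
So from largest to smallest: Ba > Sr > Ca > Mg > Be.

Ba > Sr > Ca > Mg > Be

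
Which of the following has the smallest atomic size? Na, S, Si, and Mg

Na is in period 3, group 1; Mg is in period 3, group 2; Si is in period 3, group 14; S is in period 3, group 16.
Across a period the added protons contract the valence shell; down a group each new principal shell makes the atom larger.
All lie in period 3, so atomic radius increases right to left.
The smallest atomic size among these belongs to S.

S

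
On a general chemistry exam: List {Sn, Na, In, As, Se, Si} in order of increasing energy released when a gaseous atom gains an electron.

In < Na < As < Sn < Si < Se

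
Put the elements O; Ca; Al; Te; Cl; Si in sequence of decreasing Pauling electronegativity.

O > Cl > Te > Si > Al > Ca

O is in period 2, group 16; Al is in period 3, group 13; Si is in period 3, group 14; Cl is in period 3, group 17; Ca is in period 4, group 2; Te is in period 5, group 16.
Atoms toward the upper right of the periodic table pull bonding electrons most strongly.
These span different periods and groups, so the two trends combine.
Al > Ca: both effects reinforce here, so Al is clearly the higher of the two.
Si > Al: both are in period 3; the period trend gives Si the larger value.
Te > Si: period and group pull opposite ways; the across-period shift dominates (2.10 vs 1.90).
Cl > Te: both effects reinforce here, so Cl is clearly the higher of the two.
O > Cl: period and group pull opposite ways; the down-group shift dominates (3.44 vs 3.16).
For reference (Pauling): O 3.44, Al 1.61, Si 1.90, Cl 3.16, Ca 1.00, Te 2.10.
So from highest to lowest: O > Cl > Te > Si > Al > Ca.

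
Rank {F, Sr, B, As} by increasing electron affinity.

Sr < B < As < F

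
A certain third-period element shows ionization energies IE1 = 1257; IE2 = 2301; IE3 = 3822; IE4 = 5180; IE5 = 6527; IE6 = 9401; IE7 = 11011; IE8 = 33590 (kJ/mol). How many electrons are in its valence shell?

7

Look for the largest jump between consecutive ionization energies: IE8/IE7 ≈ 3.1, far larger than any earlier ratio.
That jump marks the point where a core electron is being removed. So the atom has 7 valence electrons.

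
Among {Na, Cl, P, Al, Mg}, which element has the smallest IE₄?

P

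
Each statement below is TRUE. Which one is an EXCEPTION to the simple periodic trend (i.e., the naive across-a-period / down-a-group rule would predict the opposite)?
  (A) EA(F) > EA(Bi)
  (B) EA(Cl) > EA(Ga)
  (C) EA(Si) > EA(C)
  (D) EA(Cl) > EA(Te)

(C)

The general trend: electron affinity increases across a period and decreases down a group.
(A) F (period 2, group 17) vs Bi (period 6, group 15): the stated order agrees with the simple trend.
(B) Cl (period 3, group 17) vs Ga (period 4, group 13): the stated order agrees with the simple trend.
(C) Si (period 3, group 14) vs C (period 2, group 14): the stated order contradicts the simple trend.
(D) Cl (period 3, group 17) vs Te (period 5, group 16): the stated order agrees with the simple trend.
The exception is (C): Si's larger, more diffuse 3p orbitals accept an added electron slightly more readily than C's compact 2p.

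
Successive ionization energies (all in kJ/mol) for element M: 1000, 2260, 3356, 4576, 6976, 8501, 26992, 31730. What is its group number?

Look for the largest jump between consecutive ionization energies: IE7/IE6 ≈ 3.2, far larger than any earlier ratio.
That jump marks the point where a core electron is being removed. So the atom has 6 valence electrons.
A main-group element with 6 valence electrons is in group 16.

Group 16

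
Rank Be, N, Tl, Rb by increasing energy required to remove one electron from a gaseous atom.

Rb < Tl < Be < N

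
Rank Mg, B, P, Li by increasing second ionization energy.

Consider each +1 ion: Mg⁺ still has 1 valence electron; B⁺ still has 2 valence electrons; P⁺ still has 4 valence electrons; Li⁺ is the bare [He] core.
Core electrons are held far more tightly than valence electrons, so Li tops the IE_2 order.
Valence configurations: Mg⁺ [Ne]3s¹, B⁺ [He]2s², P⁺ [Ne]3s²3p².
Approximate IE_2 values (kJ/mol): Mg 1451, B 2427, P 1907, Li 7298.
So the second ionization energies run Mg < P < B < Li.

Mg < P < B < Li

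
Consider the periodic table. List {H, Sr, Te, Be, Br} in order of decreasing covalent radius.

Sr > Te > Br > Be > H

H is in period 1, group 1; Be is in period 2, group 2; Br is in period 4, group 17; Sr is in period 5, group 2; Te is in period 5, group 16.
Across a period the added protons contract the valence shell; down a group each new principal shell makes the atom larger.
Neither a single period nor a single group — weigh both effects.
Be > H: period and group pull opposite ways; the down-group shift dominates (102 vs 32 pm).
Br > Be: period and group pull opposite ways; the down-group shift dominates (114 vs 102 pm).
Te > Br: relative to Br, both the across-period and down-group shifts push Te's atomic radius up.
Sr > Te: Sr lies to the left of Te in period 5, so the across-period effect alone puts Sr larger.
Tabulated atomic radius (pm): H 32, Be 102, Br 114, Sr 185, Te 136.
So from largest to smallest: Sr > Te > Br > Be > H.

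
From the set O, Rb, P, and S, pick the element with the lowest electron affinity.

Rb

Adding an electron releases more energy for atoms nearer the top right (short of the noble gases).
These span different periods and groups, so the two trends combine.
P > Rb: relative to Rb, both the across-period and down-group shifts push P's electron affinity up.
O > P: both effects reinforce here, so O is clearly the higher of the two.
S > O: this pair runs against the simple trend — see the exception note.
Note the exception: S has a higher electron affinity than O, contrary to the simple trend — the compact 2p subshell of O repels the added electron more than S's larger 3p does.
Approximate values (kJ/mol): O 141, P 72, S 200, Rb 47.
The lowest electron affinity among these belongs to Rb.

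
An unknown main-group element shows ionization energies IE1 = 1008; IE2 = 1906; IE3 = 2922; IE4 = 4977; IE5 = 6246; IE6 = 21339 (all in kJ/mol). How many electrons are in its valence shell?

5

Look for the largest jump between consecutive ionization energies: IE6/IE5 ≈ 3.4, far larger than any earlier ratio.
That jump marks the point where a core electron is being removed. So the atom has 5 valence electrons.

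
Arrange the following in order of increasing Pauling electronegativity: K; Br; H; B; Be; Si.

K < Be < Si < B < H < Br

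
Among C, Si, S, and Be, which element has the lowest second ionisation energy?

After 1 electron has been removed, what remains? C⁺ still has 3 valence electrons; Si⁺ still has 3 valence electrons; S⁺ still has 5 valence electrons; Be⁺ still has 1 valence electron.
All are still removing valence electrons, so compare the +1 ions as you would atoms: IE_2 generally rises across a period (higher Z_eff) and falls down a group (larger shell), subject to the usual subshell exceptions.
Valence configurations: C⁺ [He]2s²2p¹, Si⁺ [Ne]3s²3p¹, S⁺ [Ne]3s²3p³, Be⁺ [He]2s¹.
Tabulated IE_2 (kJ/mol): C 2353, Si 1577, S 2252, Be 1757.
Putting it together, IE_2: Si < Be < S < C.

Si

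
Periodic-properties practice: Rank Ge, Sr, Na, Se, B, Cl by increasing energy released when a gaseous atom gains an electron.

B is in period 2, group 13; Na is in period 3, group 1; Cl is in period 3, group 17; Ge is in period 4, group 14; Se is in period 4, group 16; Sr is in period 5, group 2.
EA tends to increase across a period and decrease down a group, though the pattern is less regular than for IE or radius.
These span different periods and groups, so the two trends combine.
B > Sr: relative to Sr, both the across-period and down-group shifts push B's electron affinity up.
Na > B: this pair runs against the simple trend — see the exception note.
Ge > Na: period and group pull opposite ways; the across-period shift dominates (119 vs 53 kJ/mol).
Se > Ge: Se lies to the right of Ge in period 4, so the across-period effect alone puts Se higher.
Cl > Se: both effects reinforce here, so Cl is clearly the higher of the two.
Note the exception: Na has a higher electron affinity than B, contrary to the simple trend — B's ns²np¹ configuration gives only a small electron affinity — the sparsely filled np subshell binds an added electron weakly.
For reference (kJ/mol): B 27, Na 53, Cl 349, Ge 119, Se 195, Sr 5.
So from lowest to highest: Sr < B < Na < Ge < Se < Cl.

Sr, B, Na, Ge, Se, Cl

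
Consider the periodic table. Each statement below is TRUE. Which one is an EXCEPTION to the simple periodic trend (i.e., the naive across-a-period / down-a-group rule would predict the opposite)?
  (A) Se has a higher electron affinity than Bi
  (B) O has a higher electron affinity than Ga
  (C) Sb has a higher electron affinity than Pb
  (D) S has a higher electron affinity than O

(D)

The general trend: electron affinity increases across a period and decreases down a group.
(A) Se (period 4, group 16) vs Bi (period 6, group 15): the stated order agrees with the simple trend.
(B) O (period 2, group 16) vs Ga (period 4, group 13): the stated order agrees with the simple trend.
(C) Sb (period 5, group 15) vs Pb (period 6, group 14): the stated order agrees with the simple trend.
(D) S (period 3, group 16) vs O (period 2, group 16): the stated order contradicts the simple trend.
The exception is (D): the compact 2p subshell of O repels the added electron more than S's larger 3p does.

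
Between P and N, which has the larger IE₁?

N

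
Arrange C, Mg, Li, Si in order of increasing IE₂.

IE_2 is the cost of taking one more electron from the +1 cation: C⁺ still has 3 valence electrons; Mg⁺ still has 1 valence electron; Li⁺ is the bare [He] core; Si⁺ still has 3 valence electrons.
Core electrons are held far more tightly than valence electrons, so Li tops the IE_2 order.
Valence configurations: C⁺ [He]2s²2p¹, Mg⁺ [Ne]3s¹, Si⁺ [Ne]3s²3p¹.
The numbers (kJ/mol): C 2353, Mg 1451, Li 7298, Si 1577.
So the second ionization energies run Mg < Si < C < Li.

Mg, Si, C, Li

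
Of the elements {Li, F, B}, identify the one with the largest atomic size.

Moving right in a period, electrons are added to the same shell under a stronger nuclear pull, so atoms get smaller; moving down, a new shell is opened and atoms get larger.
All lie in period 2, so atomic radius increases right to left.
The largest atomic size among these belongs to Li.

Li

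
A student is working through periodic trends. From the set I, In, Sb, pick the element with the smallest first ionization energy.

In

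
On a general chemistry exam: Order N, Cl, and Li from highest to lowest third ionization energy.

After 2 electrons have been removed, what remains? N²⁺ still has 3 valence electrons; Cl²⁺ still has 5 valence electrons; Li²⁺ is already 1 electron into the core.
Pulling an electron out of a noble-gas core costs far more than removing a remaining valence electron, so Li sits at the high end of IE_3.
Valence configurations: N²⁺ [He]2s²2p¹, Cl²⁺ [Ne]3s²3p³.
The numbers (kJ/mol): N 4578, Cl 3822, Li 11815.
So the third ionization energies run Cl < N < Li.

Li > N > Cl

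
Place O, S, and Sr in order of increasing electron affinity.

O is in period 2, group 16; S is in period 3, group 16; Sr is in period 5, group 2.
Electron affinity generally becomes more exothermic across a period toward the halogens and less exothermic down a group.
Here both period and group differ, so the two effects have to be weighed against each other.
O > Sr: relative to Sr, both the across-period and down-group shifts push O's electron affinity up.
S > O: this pair runs against the simple trend — see the exception note.
Note the exception: S has a higher electron affinity than O, contrary to the simple trend — the compact 2p subshell of O repels the added electron more than S's larger 3p does.
For reference (kJ/mol): O 141, S 200, Sr 5.
So from lowest to highest: Sr < O < S.

Sr < O < S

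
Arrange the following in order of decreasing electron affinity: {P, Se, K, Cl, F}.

Cl > F > Se > P > K

F is in period 2, group 17; P is in period 3, group 15; Cl is in period 3, group 17; K is in period 4, group 1; Se is in period 4, group 16.
Atoms with high Z_eff and room in the valence shell (especially the halogens) have the most exothermic electron affinities.
Neither a single period nor a single group — weigh both effects.
P > K: both effects reinforce here, so P is clearly the higher of the two.
Se > P: period and group pull opposite ways; the across-period shift dominates (195 vs 72 kJ/mol).
F > Se: both effects reinforce here, so F is clearly the higher of the two.
Cl > F: this pair runs against the simple trend — see the exception note.
Note the exception: Cl has a higher electron affinity than F, contrary to the simple trend — F's small 2p subshell makes the incoming electron feel strong e⁻–e⁻ repulsion, so Cl actually releases more energy on gaining an electron.
For reference (kJ/mol): F 328, P 72, Cl 349, K 48, Se 195.
So from highest to lowest: Cl > F > Se > P > K.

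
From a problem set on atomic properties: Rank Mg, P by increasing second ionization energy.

Mg, P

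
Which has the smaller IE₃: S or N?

IE_3 is the cost of taking one more electron from the +2 cation: S²⁺ still has 4 valence electrons; N²⁺ still has 3 valence electrons.
All are still removing valence electrons, so compare the +2 ions as you would atoms: IE_3 generally rises across a period (higher Z_eff) and falls down a group (larger shell), subject to the usual subshell exceptions.
Valence configurations: S²⁺ [Ne]3s²3p², N²⁺ [He]2s²2p¹.
Approximate IE_3 values (kJ/mol): S 3357, N 4578.
Putting it together, IE_3: S < N.

S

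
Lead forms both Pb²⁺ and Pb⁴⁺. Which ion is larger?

Pb²⁺

Both ions have Z = 82 protons, but Pb⁴⁺ has lost more electrons, so its remaining electrons feel a larger effective nuclear charge per electron and are pulled in more tightly.
Higher positive charge → smaller ion, so Pb²⁺ > Pb⁴⁺.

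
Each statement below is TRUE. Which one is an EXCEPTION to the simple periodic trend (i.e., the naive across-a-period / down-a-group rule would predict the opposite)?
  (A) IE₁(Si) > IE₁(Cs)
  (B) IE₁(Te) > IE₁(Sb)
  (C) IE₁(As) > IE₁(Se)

(C)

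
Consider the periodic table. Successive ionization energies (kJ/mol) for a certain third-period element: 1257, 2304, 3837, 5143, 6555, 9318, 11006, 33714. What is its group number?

Look for the largest jump between consecutive ionization energies: IE8/IE7 ≈ 3.1, far larger than any earlier ratio.
That jump marks the point where a core electron is being removed. So the atom has 7 valence electrons.
A main-group element with 7 valence electrons is in group 17.

Group 17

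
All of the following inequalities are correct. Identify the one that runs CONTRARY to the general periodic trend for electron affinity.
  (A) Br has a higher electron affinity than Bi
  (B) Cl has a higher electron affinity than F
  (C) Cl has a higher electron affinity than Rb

The general trend: electron affinity increases across a period and decreases down a group.
(A) Br (period 4, group 17) vs Bi (period 6, group 15): the stated order agrees with the simple trend.
(B) Cl (period 3, group 17) vs F (period 2, group 17): the stated order contradicts the simple trend.
(C) Cl (period 3, group 17) vs Rb (period 5, group 1): the stated order agrees with the simple trend.
The exception is (B): F's small 2p subshell makes the incoming electron feel strong e⁻–e⁻ repulsion, so Cl actually releases more energy on gaining an electron.

(B)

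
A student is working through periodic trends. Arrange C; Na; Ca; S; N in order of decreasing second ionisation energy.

Na > N > C > S > Ca

After 1 electron has been removed, what remains? C⁺ still has 3 valence electrons; Na⁺ is the bare [Ne] core; Ca⁺ still has 1 valence electron; S⁺ still has 5 valence electrons; N⁺ still has 4 valence electrons.
Pulling an electron out of a noble-gas core costs far more than removing a remaining valence electron, so Na sits at the high end of IE_2.
Valence configurations: C⁺ [He]2s²2p¹, Ca⁺ [Ar]4s¹, S⁺ [Ne]3s²3p³, N⁺ [He]2s²2p².
Tabulated IE_2 (kJ/mol): C 2353, Na 4562, Ca 1145, S 2252, N 2856.
Putting it together, IE_2: Ca < S < C < N < Na.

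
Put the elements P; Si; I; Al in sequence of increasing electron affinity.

Atoms with high Z_eff and room in the valence shell (especially the halogens) have the most exothermic electron affinities.
Here both period and group differ, so the two effects have to be weighed against each other.
P > Al: P lies to the right of Al in period 3, so the across-period effect alone puts P higher.
Si > P: this pair runs against the simple trend — see the exception note.
I > Si: period and group pull opposite ways; the across-period shift dominates (295 vs 134 kJ/mol).
Note the exception: Si has a higher electron affinity than P, contrary to the simple trend — adding an electron to P's half-filled 3p³ is unfavourable, so Si (3p²) has the more exothermic EA.
Approximate values (kJ/mol): Al 42, Si 134, P 72, I 295.
So from lowest to highest: Al < P < Si < I.

Al < P < Si < I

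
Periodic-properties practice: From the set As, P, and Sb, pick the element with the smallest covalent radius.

P is in period 3, group 15; As is in period 4, group 15; Sb is in period 5, group 15.
Radius decreases left→right (rising Z_eff, same n) and increases top→bottom (higher n).
All are in group 15, so atomic radius increases down the group.
The smallest covalent radius among these belongs to P.

P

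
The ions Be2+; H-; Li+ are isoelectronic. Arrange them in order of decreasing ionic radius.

H-, Li+, Be2+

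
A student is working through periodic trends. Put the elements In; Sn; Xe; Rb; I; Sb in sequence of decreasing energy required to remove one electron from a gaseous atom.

Xe, I, Sb, Sn, In, Rb

Rb is in period 5, group 1; In is in period 5, group 13; Sn is in period 5, group 14; Sb is in period 5, group 15; I is in period 5, group 17; Xe is in period 5, group 18.
Removing the outermost electron gets harder across a period and easier down a group.
All lie in period 5, so first ionization energy increases left to right.
So from highest to lowest: Xe > I > Sb > Sn > In > Rb.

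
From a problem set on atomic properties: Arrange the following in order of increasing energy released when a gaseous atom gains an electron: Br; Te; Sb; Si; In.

In < Sb < Si < Te < Br

Si is in period 3, group 14; Br is in period 4, group 17; In is in period 5, group 13; Sb is in period 5, group 15; Te is in period 5, group 16.
Adding an electron releases more energy for atoms nearer the top right (short of the noble gases).
These span different periods and groups, so the two trends combine.
Sb > In: Sb lies to the right of In in period 5, so the across-period effect alone puts Sb higher.
Si > Sb: period and group pull opposite ways; the down-group shift dominates (134 vs 103 kJ/mol).
Te > Si: period and group pull opposite ways; the across-period shift dominates (190 vs 134 kJ/mol).
Br > Te: relative to Te, both the across-period and down-group shifts push Br's electron affinity up.
For reference (kJ/mol): Si 134, Br 325, In 29, Sb 103, Te 190.
So from lowest to highest: In < Sb < Si < Te < Br.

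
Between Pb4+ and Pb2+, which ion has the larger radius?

Both ions have Z = 82 protons, but Pb4+ has lost more electrons, so its remaining electrons feel a larger effective nuclear charge per electron and are pulled in more tightly.
Higher positive charge → smaller ion, so Pb2+ > Pb4+.

Pb2+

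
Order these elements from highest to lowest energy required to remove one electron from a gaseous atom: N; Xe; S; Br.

N > Xe > Br > S

Across a period the outer electron is held more tightly (higher IE₁); down a group it sits in a higher shell, more shielded, and comes off more easily.
These sit on a diagonal, where the across-period and down-group effects partly cancel.
Br > S: the two effects oppose for this pair; the across-period effect wins (1140 vs 1000 kJ/mol).
Xe > Br: period and group pull opposite ways; the across-period shift dominates (1170 vs 1140 kJ/mol).
N > Xe: the two effects oppose for this pair; the down-group effect wins (1402 vs 1170 kJ/mol).
For reference (kJ/mol): N 1402, S 1000, Br 1140, Xe 1170.
So from highest to lowest: N > Xe > Br > S.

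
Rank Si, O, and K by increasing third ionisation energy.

IE_3 is the cost of taking one more electron from the +2 cation: Si²⁺ still has 2 valence electrons; O²⁺ still has 4 valence electrons; K²⁺ is already 1 electron into the core.
Usually core removal costs more than valence removal, but here the competition is close: a tightly held n=2 valence electron can cost more to remove than an n=3 core electron, so the actual values have to decide it.
Valence configurations: Si²⁺ [Ne]3s², O²⁺ [He]2s²2p².
Tabulated IE_3 (kJ/mol): Si 3232, O 5300, K 4420.
Putting it together, IE_3: Si < K < O.

Si < K < O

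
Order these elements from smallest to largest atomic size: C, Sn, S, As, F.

F < C < S < As < Sn

C is in period 2, group 14; F is in period 2, group 17; S is in period 3, group 16; As is in period 4, group 15; Sn is in period 5, group 14.
Atomic radius shrinks across a period as nuclear charge pulls the same shell inward, and grows down a group as new shells are added.
These span different periods and groups, so the two trends combine.
C > F: both are in period 2; the period trend gives C the larger value.
S > C: period and group pull opposite ways; the down-group shift dominates (103 vs 75 pm).
As > S: relative to S, both the across-period and down-group shifts push As's atomic radius up.
Sn > As: relative to As, both the across-period and down-group shifts push Sn's atomic radius up.
Tabulated atomic radius (pm): C 75, F 64, S 103, As 121, Sn 140.
So from smallest to largest: F < C < S < As < Sn.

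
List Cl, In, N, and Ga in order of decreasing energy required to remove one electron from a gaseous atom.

N is in period 2, group 15; Cl is in period 3, group 17; Ga is in period 4, group 13; In is in period 5, group 13.
Removing the outermost electron gets harder across a period and easier down a group.
Neither a single period nor a single group — weigh both effects.
Ga > In: they share group 13; the group trend gives Ga the larger value.
Cl > Ga: both effects reinforce here, so Cl is clearly the higher of the two.
N > Cl: period and group pull opposite ways; the down-group shift dominates (1402 vs 1251 kJ/mol).
Tabulated first ionization energy (kJ/mol): N 1402, Cl 1251, Ga 579, In 558.
So from highest to lowest: N > Cl > Ga > In.

N > Cl > Ga > In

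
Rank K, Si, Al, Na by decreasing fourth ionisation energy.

Al > Na > K > Si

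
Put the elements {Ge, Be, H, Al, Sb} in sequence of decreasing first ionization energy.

H > Be > Sb > Ge > Al

H is in period 1, group 1; Be is in period 2, group 2; Al is in period 3, group 13; Ge is in period 4, group 14; Sb is in period 5, group 15.
First ionization energy rises across a period (greater Z_eff holds electrons more tightly) and falls down a group (valence electrons are farther from the nucleus).
These sit on a diagonal, where the across-period and down-group effects partly cancel.
Ge > Al: period and group pull opposite ways; the across-period shift dominates (762 vs 578 kJ/mol).
Sb > Ge: period and group pull opposite ways; the across-period shift dominates (831 vs 762 kJ/mol).
Be > Sb: period and group pull opposite ways; the down-group shift dominates (900 vs 831 kJ/mol).
H > Be: the two effects oppose for this pair; the down-group effect wins (1312 vs 900 kJ/mol).
For reference (kJ/mol): H 1312, Be 900, Al 578, Ge 762, Sb 831.
So from highest to lowest: H > Be > Sb > Ge > Al.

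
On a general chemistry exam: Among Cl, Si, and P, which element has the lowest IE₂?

IE_2 is the cost of taking one more electron from the +1 cation: Cl⁺ still has 6 valence electrons; Si⁺ still has 3 valence electrons; P⁺ still has 4 valence electrons.
All are still removing valence electrons, so compare the +1 ions as you would atoms: IE_2 generally rises across a period (higher Z_eff) and falls down a group (larger shell), subject to the usual subshell exceptions.
Valence configurations: Cl⁺ [Ne]3s²3p⁴, Si⁺ [Ne]3s²3p¹, P⁺ [Ne]3s²3p².
Tabulated IE_2 (kJ/mol): Cl 2298, Si 1577, P 1907.
Hence IE_2: Si < P < Cl.

Si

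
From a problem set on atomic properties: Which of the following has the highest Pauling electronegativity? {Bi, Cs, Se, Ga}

Se

Ga is in period 4, group 13; Se is in period 4, group 16; Cs is in period 6, group 1; Bi is in period 6, group 15.
Smaller atoms with higher effective nuclear charge are more electronegative.
Here both period and group differ, so the two effects have to be weighed against each other.
Ga > Cs: both effects reinforce here, so Ga is clearly the higher of the two.
Bi > Ga: the two effects oppose for this pair; the across-period effect wins (2.02 vs 1.81).
Se > Bi: both effects reinforce here, so Se is clearly the higher of the two.
For reference (Pauling): Ga 1.81, Se 2.55, Cs 0.79, Bi 2.02.
The highest Pauling electronegativity among these belongs to Se.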